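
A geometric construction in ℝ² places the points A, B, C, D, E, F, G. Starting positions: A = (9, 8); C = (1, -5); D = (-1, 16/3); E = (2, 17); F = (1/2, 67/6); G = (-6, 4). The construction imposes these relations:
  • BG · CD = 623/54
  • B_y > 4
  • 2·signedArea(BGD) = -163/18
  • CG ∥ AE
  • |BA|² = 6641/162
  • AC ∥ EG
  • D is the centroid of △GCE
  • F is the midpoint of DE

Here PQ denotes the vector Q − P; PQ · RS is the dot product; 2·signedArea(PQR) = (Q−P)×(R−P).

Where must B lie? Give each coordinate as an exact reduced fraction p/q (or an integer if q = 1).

B = (7/2, 85/18)

1. B_x = 7/2  [BG · CD = 623/54 ∩ 2·signedArea(BGD) = -163/18]
2. B_y = 85/18  [BG · CD = 623/54 ∩ 2·signedArea(BGD) = -163/18]
   → B = (7/2, 85/18)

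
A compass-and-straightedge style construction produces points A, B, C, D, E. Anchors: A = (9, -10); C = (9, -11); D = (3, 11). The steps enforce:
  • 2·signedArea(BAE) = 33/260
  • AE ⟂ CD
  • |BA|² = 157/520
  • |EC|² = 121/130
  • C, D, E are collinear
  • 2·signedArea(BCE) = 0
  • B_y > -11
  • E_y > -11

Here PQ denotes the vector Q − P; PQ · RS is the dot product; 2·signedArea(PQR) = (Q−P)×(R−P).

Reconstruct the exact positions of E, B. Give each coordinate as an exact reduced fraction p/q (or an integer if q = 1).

B = (2307/260, -2739/260)
E = (1137/130, -1309/130)

1. E_x = 1137/130  [C, D, E are collinear ∩ AE ⟂ CD]
2. E_y = -1309/130  [C, D, E are collinear ∩ AE ⟂ CD]
   → E = (1137/130, -1309/130)
3. B_x = 2307/260  [2·signedArea(BCE) = 0 ∩ 2·signedArea(BAE) = 33/260]
4. B_y = -2739/260  [2·signedArea(BCE) = 0 ∩ 2·signedArea(BAE) = 33/260]
   → B = (2307/260, -2739/260)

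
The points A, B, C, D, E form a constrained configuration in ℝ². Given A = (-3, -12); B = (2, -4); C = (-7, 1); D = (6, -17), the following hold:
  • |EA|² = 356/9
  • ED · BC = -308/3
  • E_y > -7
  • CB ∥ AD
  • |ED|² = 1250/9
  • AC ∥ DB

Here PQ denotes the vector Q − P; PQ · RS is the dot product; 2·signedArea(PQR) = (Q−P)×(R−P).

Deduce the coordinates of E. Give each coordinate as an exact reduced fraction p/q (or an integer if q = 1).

1. E_x = 1/3  [line 9·x + -5·y + -109/3 = 0 ∩ |ED|² = 1250/9]
2. E_y = -20/3  [line 9·x + -5·y + -109/3 = 0 ∩ |ED|² = 1250/9]
   → E = (1/3, -20/3)

E = (1/3, -20/3)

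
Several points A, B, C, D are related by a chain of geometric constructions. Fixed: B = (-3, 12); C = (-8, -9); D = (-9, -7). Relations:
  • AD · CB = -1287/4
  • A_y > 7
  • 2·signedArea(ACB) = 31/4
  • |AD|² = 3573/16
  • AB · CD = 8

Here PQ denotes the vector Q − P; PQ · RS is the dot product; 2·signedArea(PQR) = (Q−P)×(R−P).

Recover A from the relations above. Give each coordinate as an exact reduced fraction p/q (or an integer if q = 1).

1. A_x = -9/2  [AD · CB = -1287/4 ∩ 2·signedArea(ACB) = 31/4]
2. A_y = 29/4  [AD · CB = -1287/4 ∩ 2·signedArea(ACB) = 31/4]
   → A = (-9/2, 29/4)

A = (-9/2, 29/4)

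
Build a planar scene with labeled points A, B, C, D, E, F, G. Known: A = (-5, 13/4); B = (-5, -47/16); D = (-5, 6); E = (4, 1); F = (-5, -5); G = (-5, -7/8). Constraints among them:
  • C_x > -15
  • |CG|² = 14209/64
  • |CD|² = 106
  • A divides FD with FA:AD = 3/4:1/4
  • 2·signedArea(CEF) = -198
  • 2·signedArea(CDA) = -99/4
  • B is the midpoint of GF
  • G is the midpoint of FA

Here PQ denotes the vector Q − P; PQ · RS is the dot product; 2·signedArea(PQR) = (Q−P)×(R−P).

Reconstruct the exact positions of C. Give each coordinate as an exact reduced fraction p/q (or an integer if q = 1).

1. C_x = -14  [2·signedArea(CEF) = -198 ∩ 2·signedArea(CDA) = -99/4]
2. C_y = 11  [2·signedArea(CEF) = -198 ∩ 2·signedArea(CDA) = -99/4]
   → C = (-14, 11)

C = (-14, 11)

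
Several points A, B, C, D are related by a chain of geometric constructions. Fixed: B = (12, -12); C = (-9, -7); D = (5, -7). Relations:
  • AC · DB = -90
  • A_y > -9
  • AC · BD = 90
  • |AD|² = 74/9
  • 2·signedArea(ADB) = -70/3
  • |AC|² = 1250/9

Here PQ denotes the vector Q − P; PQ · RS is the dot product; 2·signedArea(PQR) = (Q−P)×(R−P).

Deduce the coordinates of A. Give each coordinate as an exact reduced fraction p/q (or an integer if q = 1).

A = (8/3, -26/3)

1. A_x = 8/3  [AC · BD = 90 ∩ 2·signedArea(ADB) = -70/3]
2. A_y = -26/3  [AC · BD = 90 ∩ 2·signedArea(ADB) = -70/3]
   → A = (8/3, -26/3)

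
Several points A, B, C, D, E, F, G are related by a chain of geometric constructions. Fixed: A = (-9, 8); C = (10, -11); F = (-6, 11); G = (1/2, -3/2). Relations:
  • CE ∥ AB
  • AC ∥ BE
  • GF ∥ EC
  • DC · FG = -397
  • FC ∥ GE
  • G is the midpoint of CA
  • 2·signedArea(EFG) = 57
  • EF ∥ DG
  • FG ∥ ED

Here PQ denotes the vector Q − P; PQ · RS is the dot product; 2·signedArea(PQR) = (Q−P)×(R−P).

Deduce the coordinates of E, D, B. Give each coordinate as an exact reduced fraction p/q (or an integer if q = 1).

B = (-5/2, -9/2)
D = (23, -36)
E = (33/2, -47/2)

1. E_x = 33/2  [GF ∥ EC ∩ FC ∥ GE]
2. E_y = -47/2  [GF ∥ EC ∩ FC ∥ GE]
   → E = (33/2, -47/2)
3. D_x = 23  [EF ∥ DG ∩ FG ∥ ED]
4. D_y = -36  [EF ∥ DG ∩ FG ∥ ED]
   → D = (23, -36)
5. B_x = -5/2  [AC ∥ BE ∩ CE ∥ AB]
6. B_y = -9/2  [AC ∥ BE ∩ CE ∥ AB]
   → B = (-5/2, -9/2)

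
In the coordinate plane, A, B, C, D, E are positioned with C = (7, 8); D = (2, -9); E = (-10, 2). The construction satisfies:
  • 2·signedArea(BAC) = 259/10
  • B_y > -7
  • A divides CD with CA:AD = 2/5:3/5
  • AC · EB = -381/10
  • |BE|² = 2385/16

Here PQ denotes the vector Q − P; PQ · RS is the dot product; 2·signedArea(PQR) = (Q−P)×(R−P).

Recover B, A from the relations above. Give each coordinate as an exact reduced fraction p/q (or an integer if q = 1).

1. A_x = 5  [A divides CD with CA:AD = 2/5:3/5]
2. A_y = 6/5  [A divides CD with CA:AD = 2/5:3/5]
   → A = (5, 6/5)
3. B_x = -1  [2·signedArea(BAC) = 259/10 ∩ AC · EB = -381/10]
4. B_y = -25/4  [2·signedArea(BAC) = 259/10 ∩ AC · EB = -381/10]
   → B = (-1, -25/4)

A = (5, 6/5)
B = (-1, -25/4)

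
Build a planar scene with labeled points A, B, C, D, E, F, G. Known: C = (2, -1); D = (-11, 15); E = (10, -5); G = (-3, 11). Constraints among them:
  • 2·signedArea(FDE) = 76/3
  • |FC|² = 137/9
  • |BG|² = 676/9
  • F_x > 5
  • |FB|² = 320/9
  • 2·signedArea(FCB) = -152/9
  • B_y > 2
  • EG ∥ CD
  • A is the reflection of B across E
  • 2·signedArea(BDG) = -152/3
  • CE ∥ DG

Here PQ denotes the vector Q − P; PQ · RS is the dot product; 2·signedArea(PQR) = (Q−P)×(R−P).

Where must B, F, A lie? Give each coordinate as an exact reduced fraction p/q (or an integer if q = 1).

A = (59/3, -13)
B = (1/3, 3)
F = (17/3, 1/3)

1. F_x = 17/3  [line 20·x + 21·y + -361/3 = 0 ∩ |FC|² = 137/9]
2. F_y = 1/3  [line 20·x + 21·y + -361/3 = 0 ∩ |FC|² = 137/9]
   → F = (17/3, 1/3)
3. B_x = 1/3  [2·signedArea(BDG) = -152/3 ∩ 2·signedArea(FCB) = -152/9]
4. B_y = 3  [2·signedArea(BDG) = -152/3 ∩ 2·signedArea(FCB) = -152/9]
   → B = (1/3, 3)
5. A_x = 59/3  [A is the reflection of B across E]
6. A_y = -13  [A is the reflection of B across E]
   → A = (59/3, -13)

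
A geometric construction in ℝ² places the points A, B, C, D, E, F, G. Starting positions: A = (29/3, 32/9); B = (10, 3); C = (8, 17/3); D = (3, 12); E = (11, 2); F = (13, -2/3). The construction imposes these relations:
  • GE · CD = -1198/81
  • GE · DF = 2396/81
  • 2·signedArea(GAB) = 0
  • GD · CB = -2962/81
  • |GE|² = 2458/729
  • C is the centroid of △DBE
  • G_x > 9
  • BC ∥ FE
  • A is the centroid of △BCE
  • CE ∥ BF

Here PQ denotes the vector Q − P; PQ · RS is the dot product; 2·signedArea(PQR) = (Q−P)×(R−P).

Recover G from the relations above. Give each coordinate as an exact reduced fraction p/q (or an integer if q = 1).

G = (88/9, 91/27)

1. G_x = 88/9  [2·signedArea(GAB) = 0 ∩ GD · CB = -2962/81]
2. G_y = 91/27  [2·signedArea(GAB) = 0 ∩ GD · CB = -2962/81]
   → G = (88/9, 91/27)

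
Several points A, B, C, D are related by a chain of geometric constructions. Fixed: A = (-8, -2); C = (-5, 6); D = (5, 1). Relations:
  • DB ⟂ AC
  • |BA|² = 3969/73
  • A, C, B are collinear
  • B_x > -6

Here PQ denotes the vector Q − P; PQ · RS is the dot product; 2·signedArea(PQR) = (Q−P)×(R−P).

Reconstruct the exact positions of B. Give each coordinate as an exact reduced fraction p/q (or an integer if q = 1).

B = (-395/73, 358/73)

1. B_x = -395/73  [A, C, B are collinear ∩ DB ⟂ AC]
2. B_y = 358/73  [A, C, B are collinear ∩ DB ⟂ AC]
   → B = (-395/73, 358/73)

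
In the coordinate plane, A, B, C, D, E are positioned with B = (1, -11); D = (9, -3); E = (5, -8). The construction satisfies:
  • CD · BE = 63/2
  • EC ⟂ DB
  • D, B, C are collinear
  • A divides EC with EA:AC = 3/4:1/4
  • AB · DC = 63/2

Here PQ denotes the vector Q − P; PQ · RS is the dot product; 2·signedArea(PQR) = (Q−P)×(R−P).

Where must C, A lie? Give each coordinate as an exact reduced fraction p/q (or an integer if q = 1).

A = (37/8, -61/8)
C = (9/2, -15/2)

1. C_x = 9/2  [D, B, C are collinear ∩ EC ⟂ DB]
2. C_y = -15/2  [D, B, C are collinear ∩ EC ⟂ DB]
   → C = (9/2, -15/2)
3. A_x = 37/8  [A divides EC with EA:AC = 3/4:1/4]
4. A_y = -61/8  [A divides EC with EA:AC = 3/4:1/4]
   → A = (37/8, -61/8)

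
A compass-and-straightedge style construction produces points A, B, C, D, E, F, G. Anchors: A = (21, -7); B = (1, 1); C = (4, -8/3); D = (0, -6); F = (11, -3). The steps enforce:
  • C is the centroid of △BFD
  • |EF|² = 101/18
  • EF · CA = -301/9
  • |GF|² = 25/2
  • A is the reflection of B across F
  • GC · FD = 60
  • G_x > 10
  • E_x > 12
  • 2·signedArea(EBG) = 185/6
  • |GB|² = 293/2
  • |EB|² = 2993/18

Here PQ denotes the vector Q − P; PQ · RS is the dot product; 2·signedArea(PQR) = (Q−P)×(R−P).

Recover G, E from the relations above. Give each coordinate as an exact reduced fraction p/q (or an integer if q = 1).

E = (25/2, -29/6)
G = (21/2, -13/2)

1. G_x = 21/2  [line 11·x + 3·y + -96 = 0 ∩ |GF|² = 25/2]
2. G_y = -13/2  [line 11·x + 3·y + -96 = 0 ∩ |GF|² = 25/2]
   → G = (21/2, -13/2)
3. E_x = 25/2  [EF · CA = -301/9 ∩ 2·signedArea(EBG) = 185/6]
4. E_y = -29/6  [EF · CA = -301/9 ∩ 2·signedArea(EBG) = 185/6]
   → E = (25/2, -29/6)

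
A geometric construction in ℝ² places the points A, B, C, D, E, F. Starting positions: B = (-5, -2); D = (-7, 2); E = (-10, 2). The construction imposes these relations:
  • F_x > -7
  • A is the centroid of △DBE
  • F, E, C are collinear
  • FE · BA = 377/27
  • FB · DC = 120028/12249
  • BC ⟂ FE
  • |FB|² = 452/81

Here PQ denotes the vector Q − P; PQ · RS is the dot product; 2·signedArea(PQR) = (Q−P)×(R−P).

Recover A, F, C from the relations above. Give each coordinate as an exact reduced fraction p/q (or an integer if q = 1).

A = (-22/3, 2/3)
C = (-6325/1361, -1978/1361)
F = (-59/9, -2/9)

1. A_x = -22/3  [A is the centroid of △DBE]
2. A_y = 2/3  [A is the centroid of △DBE]
   → A = (-22/3, 2/3)
3. F_x = -59/9  [line 7/3·x + -8/3·y + 397/27 = 0 ∩ |FB|² = 452/81]
4. F_y = -2/9  [line 7/3·x + -8/3·y + 397/27 = 0 ∩ |FB|² = 452/81]
   → F = (-59/9, -2/9)
5. C_x = -6325/1361  [F, E, C are collinear ∩ BC ⟂ FE]
6. C_y = -1978/1361  [F, E, C are collinear ∩ BC ⟂ FE]
   → C = (-6325/1361, -1978/1361)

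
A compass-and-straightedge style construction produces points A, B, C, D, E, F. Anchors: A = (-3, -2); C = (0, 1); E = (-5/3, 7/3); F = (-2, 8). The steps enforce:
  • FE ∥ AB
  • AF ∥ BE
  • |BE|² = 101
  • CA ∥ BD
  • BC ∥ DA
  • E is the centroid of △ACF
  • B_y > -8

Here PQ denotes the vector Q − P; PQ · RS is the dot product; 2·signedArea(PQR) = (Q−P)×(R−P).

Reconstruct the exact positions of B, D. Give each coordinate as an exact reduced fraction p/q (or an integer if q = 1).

B = (-8/3, -23/3)
D = (-17/3, -32/3)

1. B_x = -8/3  [AF ∥ BE ∩ FE ∥ AB]
2. B_y = -23/3  [AF ∥ BE ∩ FE ∥ AB]
   → B = (-8/3, -23/3)
3. D_x = -17/3  [BC ∥ DA ∩ CA ∥ BD]
4. D_y = -32/3  [BC ∥ DA ∩ CA ∥ BD]
   → D = (-17/3, -32/3)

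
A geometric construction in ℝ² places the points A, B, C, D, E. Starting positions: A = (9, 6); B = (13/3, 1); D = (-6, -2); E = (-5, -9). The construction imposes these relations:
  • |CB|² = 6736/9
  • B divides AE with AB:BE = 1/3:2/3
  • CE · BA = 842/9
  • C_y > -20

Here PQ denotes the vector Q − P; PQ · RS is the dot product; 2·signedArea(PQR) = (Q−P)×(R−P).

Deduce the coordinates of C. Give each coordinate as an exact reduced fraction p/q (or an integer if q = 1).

1. C_x = -43/3  [line -14/3·x + -5·y + -1457/9 = 0 ∩ |CB|² = 6736/9]
2. C_y = -19  [line -14/3·x + -5·y + -1457/9 = 0 ∩ |CB|² = 6736/9]
   → C = (-43/3, -19)

C = (-43/3, -19)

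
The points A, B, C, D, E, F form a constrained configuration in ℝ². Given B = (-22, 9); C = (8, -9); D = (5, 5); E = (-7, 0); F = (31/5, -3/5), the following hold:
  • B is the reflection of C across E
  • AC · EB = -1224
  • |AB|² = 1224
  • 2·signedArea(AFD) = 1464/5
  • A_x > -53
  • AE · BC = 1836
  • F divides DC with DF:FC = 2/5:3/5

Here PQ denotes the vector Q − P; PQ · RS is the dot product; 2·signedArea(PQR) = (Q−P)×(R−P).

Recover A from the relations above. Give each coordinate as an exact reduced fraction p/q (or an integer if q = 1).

A = (-52, 27)

1. A_x = -52  [AE · BC = 1836 ∩ 2·signedArea(AFD) = 1464/5]
2. A_y = 27  [AE · BC = 1836 ∩ 2·signedArea(AFD) = 1464/5]
   → A = (-52, 27)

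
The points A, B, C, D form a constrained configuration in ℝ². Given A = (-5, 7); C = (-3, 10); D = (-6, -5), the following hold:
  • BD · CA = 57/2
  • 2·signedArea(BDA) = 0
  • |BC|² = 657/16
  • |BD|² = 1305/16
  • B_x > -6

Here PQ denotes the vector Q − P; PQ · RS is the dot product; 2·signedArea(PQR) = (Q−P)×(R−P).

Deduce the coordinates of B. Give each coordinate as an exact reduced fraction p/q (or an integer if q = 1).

B = (-21/4, 4)

1. B_x = -21/4  [2·signedArea(BDA) = 0 ∩ BD · CA = 57/2]
2. B_y = 4  [2·signedArea(BDA) = 0 ∩ BD · CA = 57/2]
   → B = (-21/4, 4)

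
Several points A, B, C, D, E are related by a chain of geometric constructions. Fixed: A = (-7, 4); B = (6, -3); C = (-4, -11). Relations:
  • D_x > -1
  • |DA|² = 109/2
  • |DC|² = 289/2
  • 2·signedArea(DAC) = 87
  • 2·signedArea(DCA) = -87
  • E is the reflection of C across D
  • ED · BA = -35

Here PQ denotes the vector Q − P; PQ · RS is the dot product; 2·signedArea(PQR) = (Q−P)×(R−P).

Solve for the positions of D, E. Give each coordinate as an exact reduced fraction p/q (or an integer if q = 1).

D = (-1/2, 1/2)
E = (3, 12)

1. D_x = -1/2  [line 15·x + 3·y + 6 = 0 ∩ |DA|² = 109/2]
2. D_y = 1/2  [line 15·x + 3·y + 6 = 0 ∩ |DA|² = 109/2]
   → D = (-1/2, 1/2)
3. E_x = 3  [E is the reflection of C across D]
4. E_y = 12  [E is the reflection of C across D]
   → E = (3, 12)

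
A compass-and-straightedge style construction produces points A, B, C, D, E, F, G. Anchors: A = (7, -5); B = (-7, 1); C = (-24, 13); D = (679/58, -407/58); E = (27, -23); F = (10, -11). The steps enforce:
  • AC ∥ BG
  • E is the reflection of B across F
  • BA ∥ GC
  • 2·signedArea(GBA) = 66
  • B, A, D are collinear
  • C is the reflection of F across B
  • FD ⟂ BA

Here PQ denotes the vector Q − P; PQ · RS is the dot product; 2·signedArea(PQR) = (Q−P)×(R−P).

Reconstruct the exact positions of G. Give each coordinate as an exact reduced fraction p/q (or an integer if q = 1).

1. G_x = -38  [BA ∥ GC ∩ AC ∥ BG]
2. G_y = 19  [BA ∥ GC ∩ AC ∥ BG]
   → G = (-38, 19)

G = (-38, 19)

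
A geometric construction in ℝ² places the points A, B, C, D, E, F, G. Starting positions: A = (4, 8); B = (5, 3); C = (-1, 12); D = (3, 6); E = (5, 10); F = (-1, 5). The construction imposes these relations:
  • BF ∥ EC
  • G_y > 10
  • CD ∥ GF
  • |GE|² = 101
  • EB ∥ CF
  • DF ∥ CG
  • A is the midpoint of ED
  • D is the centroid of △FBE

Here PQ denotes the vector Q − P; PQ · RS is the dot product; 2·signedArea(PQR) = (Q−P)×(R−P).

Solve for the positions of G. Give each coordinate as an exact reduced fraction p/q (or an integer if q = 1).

G = (-5, 11)

1. G_x = -5  [CD ∥ GF ∩ DF ∥ CG]
2. G_y = 11  [CD ∥ GF ∩ DF ∥ CG]
   → G = (-5, 11)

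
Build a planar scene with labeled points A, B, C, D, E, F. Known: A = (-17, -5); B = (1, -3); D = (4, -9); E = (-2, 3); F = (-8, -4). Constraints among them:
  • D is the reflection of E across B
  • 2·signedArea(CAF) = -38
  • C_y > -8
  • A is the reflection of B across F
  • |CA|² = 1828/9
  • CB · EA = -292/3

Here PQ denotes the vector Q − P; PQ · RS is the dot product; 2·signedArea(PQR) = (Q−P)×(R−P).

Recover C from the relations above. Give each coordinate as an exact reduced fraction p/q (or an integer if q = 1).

C = (-3, -23/3)

1. C_x = -3  [CB · EA = -292/3 ∩ 2·signedArea(CAF) = -38]
2. C_y = -23/3  [CB · EA = -292/3 ∩ 2·signedArea(CAF) = -38]
   → C = (-3, -23/3)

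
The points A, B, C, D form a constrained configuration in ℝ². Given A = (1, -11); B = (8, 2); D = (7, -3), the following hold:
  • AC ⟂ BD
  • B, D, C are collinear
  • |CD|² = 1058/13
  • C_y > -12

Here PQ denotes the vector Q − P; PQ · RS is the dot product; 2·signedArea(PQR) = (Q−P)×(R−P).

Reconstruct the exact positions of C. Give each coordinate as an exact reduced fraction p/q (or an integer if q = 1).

1. C_x = 68/13  [B, D, C are collinear ∩ AC ⟂ BD]
2. C_y = -154/13  [B, D, C are collinear ∩ AC ⟂ BD]
   → C = (68/13, -154/13)

C = (68/13, -154/13)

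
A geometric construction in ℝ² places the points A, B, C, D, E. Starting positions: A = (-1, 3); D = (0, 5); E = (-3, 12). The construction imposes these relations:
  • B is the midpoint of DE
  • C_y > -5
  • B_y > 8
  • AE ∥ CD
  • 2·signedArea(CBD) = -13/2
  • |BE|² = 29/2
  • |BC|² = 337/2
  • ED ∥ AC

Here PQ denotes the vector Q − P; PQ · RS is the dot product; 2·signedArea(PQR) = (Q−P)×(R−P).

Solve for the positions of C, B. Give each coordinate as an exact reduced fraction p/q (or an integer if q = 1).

B = (-3/2, 17/2)
C = (2, -4)

1. C_x = 2  [AE ∥ CD ∩ ED ∥ AC]
2. C_y = -4  [AE ∥ CD ∩ ED ∥ AC]
   → C = (2, -4)
3. B_x = -3/2  [B is the midpoint of DE]
4. B_y = 17/2  [B is the midpoint of DE]
   → B = (-3/2, 17/2)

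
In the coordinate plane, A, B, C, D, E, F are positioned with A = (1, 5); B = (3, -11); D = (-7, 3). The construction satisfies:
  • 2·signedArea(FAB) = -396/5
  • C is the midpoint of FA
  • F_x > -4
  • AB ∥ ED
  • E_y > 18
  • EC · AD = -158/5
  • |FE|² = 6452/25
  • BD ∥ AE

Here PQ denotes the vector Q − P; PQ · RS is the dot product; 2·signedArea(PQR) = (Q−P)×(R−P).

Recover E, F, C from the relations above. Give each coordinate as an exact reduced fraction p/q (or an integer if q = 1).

1. E_x = -9  [AB ∥ ED ∩ BD ∥ AE]
2. E_y = 19  [AB ∥ ED ∩ BD ∥ AE]
   → E = (-9, 19)
3. F_x = -19/5  [line 16·x + 2·y + 266/5 = 0 ∩ |FE|² = 6452/25]
4. F_y = 19/5  [line 16·x + 2·y + 266/5 = 0 ∩ |FE|² = 6452/25]
   → F = (-19/5, 19/5)
5. C_x = -7/5  [C is the midpoint of FA]
6. C_y = 22/5  [C is the midpoint of FA]
   → C = (-7/5, 22/5)

C = (-7/5, 22/5)
E = (-9, 19)
F = (-19/5, 19/5)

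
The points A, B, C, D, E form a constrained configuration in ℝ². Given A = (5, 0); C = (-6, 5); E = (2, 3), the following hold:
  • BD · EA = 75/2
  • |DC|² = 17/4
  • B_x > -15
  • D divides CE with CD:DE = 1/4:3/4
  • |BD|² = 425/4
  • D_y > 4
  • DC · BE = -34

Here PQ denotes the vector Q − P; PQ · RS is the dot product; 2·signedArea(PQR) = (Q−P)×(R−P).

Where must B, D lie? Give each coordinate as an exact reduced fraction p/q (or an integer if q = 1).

1. D_x = -4  [D divides CE with CD:DE = 1/4:3/4]
2. D_y = 9/2  [D divides CE with CD:DE = 1/4:3/4]
   → D = (-4, 9/2)
3. B_x = -14  [BD · EA = 75/2 ∩ DC · BE = -34]
4. B_y = 7  [BD · EA = 75/2 ∩ DC · BE = -34]
   → B = (-14, 7)

B = (-14, 7)
D = (-4, 9/2)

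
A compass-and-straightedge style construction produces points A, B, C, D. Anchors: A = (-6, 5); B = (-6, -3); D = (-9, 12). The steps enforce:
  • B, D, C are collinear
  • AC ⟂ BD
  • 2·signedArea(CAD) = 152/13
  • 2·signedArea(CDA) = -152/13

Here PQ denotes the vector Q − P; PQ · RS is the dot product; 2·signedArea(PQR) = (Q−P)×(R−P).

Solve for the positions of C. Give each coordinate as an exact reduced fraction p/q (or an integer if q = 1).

C = (-98/13, 61/13)

1. C_x = -98/13  [B, D, C are collinear ∩ AC ⟂ BD]
2. C_y = 61/13  [B, D, C are collinear ∩ AC ⟂ BD]
   → C = (-98/13, 61/13)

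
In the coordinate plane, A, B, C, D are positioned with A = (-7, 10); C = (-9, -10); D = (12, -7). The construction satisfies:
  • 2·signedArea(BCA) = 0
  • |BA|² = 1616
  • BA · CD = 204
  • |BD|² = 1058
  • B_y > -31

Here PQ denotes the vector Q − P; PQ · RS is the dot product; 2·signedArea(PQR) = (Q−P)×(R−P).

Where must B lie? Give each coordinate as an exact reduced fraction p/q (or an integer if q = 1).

1. B_x = -11  [2·signedArea(BCA) = 0 ∩ BA · CD = 204]
2. B_y = -30  [2·signedArea(BCA) = 0 ∩ BA · CD = 204]
   → B = (-11, -30)

B = (-11, -30)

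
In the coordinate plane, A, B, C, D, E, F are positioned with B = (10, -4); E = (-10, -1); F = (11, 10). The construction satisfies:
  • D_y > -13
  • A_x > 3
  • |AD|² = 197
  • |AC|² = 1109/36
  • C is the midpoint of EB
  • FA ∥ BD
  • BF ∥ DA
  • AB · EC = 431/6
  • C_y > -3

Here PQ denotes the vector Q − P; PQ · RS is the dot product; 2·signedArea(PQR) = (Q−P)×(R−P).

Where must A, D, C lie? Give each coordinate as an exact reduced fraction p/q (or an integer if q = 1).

A = (11/3, 5/3)
C = (0, -5/2)
D = (8/3, -37/3)

1. C_x = 0  [C is the midpoint of EB]
2. C_y = -5/2  [C is the midpoint of EB]
   → C = (0, -5/2)
3. A_x = 11/3  [line -10·x + 3/2·y + 205/6 = 0 ∩ |AC|² = 1109/36]
4. A_y = 5/3  [line -10·x + 3/2·y + 205/6 = 0 ∩ |AC|² = 1109/36]
   → A = (11/3, 5/3)
5. D_x = 8/3  [BF ∥ DA ∩ FA ∥ BD]
6. D_y = -37/3  [BF ∥ DA ∩ FA ∥ BD]
   → D = (8/3, -37/3)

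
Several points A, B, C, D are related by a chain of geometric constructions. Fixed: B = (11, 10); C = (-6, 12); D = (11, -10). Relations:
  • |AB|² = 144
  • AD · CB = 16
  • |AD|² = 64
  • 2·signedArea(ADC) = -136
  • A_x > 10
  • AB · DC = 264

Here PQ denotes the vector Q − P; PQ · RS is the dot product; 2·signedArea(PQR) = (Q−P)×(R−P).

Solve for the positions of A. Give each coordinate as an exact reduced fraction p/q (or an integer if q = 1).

1. A_x = 11  [AD · CB = 16 ∩ AB · DC = 264]
2. A_y = -2  [AD · CB = 16 ∩ AB · DC = 264]
   → A = (11, -2)

A = (11, -2)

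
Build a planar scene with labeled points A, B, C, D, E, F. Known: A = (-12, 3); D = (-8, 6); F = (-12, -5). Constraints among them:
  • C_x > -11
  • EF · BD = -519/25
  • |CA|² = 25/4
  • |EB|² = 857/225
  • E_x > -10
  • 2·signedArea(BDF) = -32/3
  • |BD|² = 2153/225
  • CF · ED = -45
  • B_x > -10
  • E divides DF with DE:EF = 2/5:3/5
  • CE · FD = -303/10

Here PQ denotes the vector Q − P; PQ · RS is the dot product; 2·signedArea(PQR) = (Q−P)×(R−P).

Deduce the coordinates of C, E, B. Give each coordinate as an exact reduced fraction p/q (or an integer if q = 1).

1. E_x = -48/5  [E divides DF with DE:EF = 2/5:3/5]
2. E_y = 8/5  [E divides DF with DE:EF = 2/5:3/5]
   → E = (-48/5, 8/5)
3. B_x = -148/15  [2·signedArea(BDF) = -32/3 ∩ EF · BD = -519/25]
4. B_y = 53/15  [2·signedArea(BDF) = -32/3 ∩ EF · BD = -519/25]
   → B = (-148/15, 53/15)
5. C_x = -10  [line -8/5·x + -22/5·y + 19/5 = 0 ∩ |CA|² = 25/4]
6. C_y = 9/2  [line -8/5·x + -22/5·y + 19/5 = 0 ∩ |CA|² = 25/4]
   → C = (-10, 9/2)

B = (-148/15, 53/15)
C = (-10, 9/2)
E = (-48/5, 8/5)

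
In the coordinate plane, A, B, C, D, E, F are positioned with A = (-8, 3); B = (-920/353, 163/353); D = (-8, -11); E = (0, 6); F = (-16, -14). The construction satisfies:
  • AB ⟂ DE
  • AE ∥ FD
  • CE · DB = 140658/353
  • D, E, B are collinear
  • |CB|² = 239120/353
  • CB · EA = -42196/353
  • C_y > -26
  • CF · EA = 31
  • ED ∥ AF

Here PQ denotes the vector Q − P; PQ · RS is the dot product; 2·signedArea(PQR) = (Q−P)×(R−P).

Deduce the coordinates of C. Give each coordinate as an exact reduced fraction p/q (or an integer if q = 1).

C = (-8, -25)

1. C_x = -8  [CF · EA = 31 ∩ CE · DB = 140658/353]
2. C_y = -25  [CF · EA = 31 ∩ CE · DB = 140658/353]
   → C = (-8, -25)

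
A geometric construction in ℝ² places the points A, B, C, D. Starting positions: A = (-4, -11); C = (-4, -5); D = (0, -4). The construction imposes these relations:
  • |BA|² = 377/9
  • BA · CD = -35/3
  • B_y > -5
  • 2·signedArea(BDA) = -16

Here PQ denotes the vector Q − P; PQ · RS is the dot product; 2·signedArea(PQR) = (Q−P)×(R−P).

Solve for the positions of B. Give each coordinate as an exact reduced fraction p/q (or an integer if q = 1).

1. B_x = -8/3  [BA · CD = -35/3 ∩ 2·signedArea(BDA) = -16]
2. B_y = -14/3  [BA · CD = -35/3 ∩ 2·signedArea(BDA) = -16]
   → B = (-8/3, -14/3)

B = (-8/3, -14/3)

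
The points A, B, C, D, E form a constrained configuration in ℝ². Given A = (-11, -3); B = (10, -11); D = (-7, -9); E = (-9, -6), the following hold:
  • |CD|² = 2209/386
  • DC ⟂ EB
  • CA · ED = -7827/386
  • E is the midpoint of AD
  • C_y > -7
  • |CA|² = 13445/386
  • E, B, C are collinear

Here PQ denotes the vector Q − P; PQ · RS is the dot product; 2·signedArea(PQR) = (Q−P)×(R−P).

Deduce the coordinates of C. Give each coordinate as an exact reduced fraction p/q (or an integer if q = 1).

C = (-2467/386, -2581/386)

1. C_x = -2467/386  [E, B, C are collinear ∩ DC ⟂ EB]
2. C_y = -2581/386  [E, B, C are collinear ∩ DC ⟂ EB]
   → C = (-2467/386, -2581/386)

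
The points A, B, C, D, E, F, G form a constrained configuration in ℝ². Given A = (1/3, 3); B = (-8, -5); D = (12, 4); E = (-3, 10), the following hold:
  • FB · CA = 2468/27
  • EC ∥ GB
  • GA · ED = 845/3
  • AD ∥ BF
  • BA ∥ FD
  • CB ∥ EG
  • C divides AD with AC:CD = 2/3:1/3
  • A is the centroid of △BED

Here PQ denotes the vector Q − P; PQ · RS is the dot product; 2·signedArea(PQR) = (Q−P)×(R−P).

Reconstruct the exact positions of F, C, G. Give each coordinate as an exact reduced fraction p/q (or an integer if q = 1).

1. F_x = 11/3  [BA ∥ FD ∩ AD ∥ BF]
2. F_y = -4  [BA ∥ FD ∩ AD ∥ BF]
   → F = (11/3, -4)
3. C_x = 73/9  [C divides AD with AC:CD = 2/3:1/3]
4. C_y = 11/3  [C divides AD with AC:CD = 2/3:1/3]
   → C = (73/9, 11/3)
5. G_x = -172/9  [EC ∥ GB ∩ CB ∥ EG]
6. G_y = 4/3  [EC ∥ GB ∩ CB ∥ EG]
   → G = (-172/9, 4/3)

C = (73/9, 11/3)
F = (11/3, -4)
G = (-172/9, 4/3)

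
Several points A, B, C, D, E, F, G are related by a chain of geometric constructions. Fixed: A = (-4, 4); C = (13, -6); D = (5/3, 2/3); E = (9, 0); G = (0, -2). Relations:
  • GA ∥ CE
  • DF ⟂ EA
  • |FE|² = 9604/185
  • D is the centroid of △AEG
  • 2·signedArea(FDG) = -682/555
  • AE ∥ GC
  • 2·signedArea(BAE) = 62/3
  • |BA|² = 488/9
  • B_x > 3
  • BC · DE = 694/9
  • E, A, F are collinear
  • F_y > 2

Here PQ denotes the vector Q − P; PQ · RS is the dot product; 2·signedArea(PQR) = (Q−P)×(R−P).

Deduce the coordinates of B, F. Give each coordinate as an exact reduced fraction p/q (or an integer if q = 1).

B = (10/3, 10/3)
F = (391/185, 392/185)

1. B_x = 10/3  [BC · DE = 694/9 ∩ 2·signedArea(BAE) = 62/3]
2. B_y = 10/3  [BC · DE = 694/9 ∩ 2·signedArea(BAE) = 62/3]
   → B = (10/3, 10/3)
3. F_x = 391/185  [E, A, F are collinear ∩ DF ⟂ EA]
4. F_y = 392/185  [E, A, F are collinear ∩ DF ⟂ EA]
   → F = (391/185, 392/185)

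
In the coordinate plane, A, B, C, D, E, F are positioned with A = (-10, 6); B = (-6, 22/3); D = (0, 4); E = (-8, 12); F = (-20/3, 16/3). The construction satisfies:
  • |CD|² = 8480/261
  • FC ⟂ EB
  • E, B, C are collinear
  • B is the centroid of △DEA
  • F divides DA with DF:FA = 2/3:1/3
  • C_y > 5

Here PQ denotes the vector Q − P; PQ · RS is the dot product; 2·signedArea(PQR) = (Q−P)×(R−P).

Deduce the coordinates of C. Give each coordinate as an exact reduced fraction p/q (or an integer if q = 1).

C = (-156/29, 512/87)

1. C_x = -156/29  [E, B, C are collinear ∩ FC ⟂ EB]
2. C_y = 512/87  [E, B, C are collinear ∩ FC ⟂ EB]
   → C = (-156/29, 512/87)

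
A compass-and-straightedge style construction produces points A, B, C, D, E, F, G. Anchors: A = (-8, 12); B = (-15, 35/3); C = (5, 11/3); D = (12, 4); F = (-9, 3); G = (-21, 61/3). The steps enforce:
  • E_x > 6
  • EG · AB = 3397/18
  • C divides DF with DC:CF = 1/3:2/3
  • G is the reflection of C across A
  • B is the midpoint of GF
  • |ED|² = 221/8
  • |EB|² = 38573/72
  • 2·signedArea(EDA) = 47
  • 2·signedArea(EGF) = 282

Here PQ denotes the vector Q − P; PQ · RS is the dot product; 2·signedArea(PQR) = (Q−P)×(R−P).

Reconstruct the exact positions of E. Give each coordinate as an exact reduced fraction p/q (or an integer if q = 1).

E = (27/4, 15/4)

1. E_x = 27/4  [2·signedArea(EGF) = 282 ∩ EG · AB = 3397/18]
2. E_y = 15/4  [2·signedArea(EGF) = 282 ∩ EG · AB = 3397/18]
   → E = (27/4, 15/4)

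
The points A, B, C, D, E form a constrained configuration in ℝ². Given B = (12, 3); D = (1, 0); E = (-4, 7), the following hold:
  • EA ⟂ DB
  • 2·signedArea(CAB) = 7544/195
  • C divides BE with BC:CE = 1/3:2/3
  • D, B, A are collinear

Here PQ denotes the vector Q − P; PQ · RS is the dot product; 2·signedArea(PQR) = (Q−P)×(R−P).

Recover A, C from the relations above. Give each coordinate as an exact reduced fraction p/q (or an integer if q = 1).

A = (-122/65, -51/65)
C = (20/3, 13/3)

1. A_x = -122/65  [D, B, A are collinear ∩ EA ⟂ DB]
2. A_y = -51/65  [D, B, A are collinear ∩ EA ⟂ DB]
   → A = (-122/65, -51/65)
3. C_x = 20/3  [C divides BE with BC:CE = 1/3:2/3]
4. C_y = 13/3  [C divides BE with BC:CE = 1/3:2/3]
   → C = (20/3, 13/3)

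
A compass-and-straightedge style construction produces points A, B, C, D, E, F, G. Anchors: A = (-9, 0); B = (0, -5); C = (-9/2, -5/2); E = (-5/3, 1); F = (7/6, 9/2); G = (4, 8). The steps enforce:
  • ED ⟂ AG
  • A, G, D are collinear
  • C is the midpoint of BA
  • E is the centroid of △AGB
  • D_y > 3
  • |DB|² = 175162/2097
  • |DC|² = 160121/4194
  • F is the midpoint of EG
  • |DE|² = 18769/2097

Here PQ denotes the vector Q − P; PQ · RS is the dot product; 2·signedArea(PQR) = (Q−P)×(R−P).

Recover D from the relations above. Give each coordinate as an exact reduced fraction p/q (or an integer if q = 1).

1. D_x = -2261/699  [A, G, D are collinear ∩ ED ⟂ AG]
2. D_y = 2480/699  [A, G, D are collinear ∩ ED ⟂ AG]
   → D = (-2261/699, 2480/699)

D = (-2261/699, 2480/699)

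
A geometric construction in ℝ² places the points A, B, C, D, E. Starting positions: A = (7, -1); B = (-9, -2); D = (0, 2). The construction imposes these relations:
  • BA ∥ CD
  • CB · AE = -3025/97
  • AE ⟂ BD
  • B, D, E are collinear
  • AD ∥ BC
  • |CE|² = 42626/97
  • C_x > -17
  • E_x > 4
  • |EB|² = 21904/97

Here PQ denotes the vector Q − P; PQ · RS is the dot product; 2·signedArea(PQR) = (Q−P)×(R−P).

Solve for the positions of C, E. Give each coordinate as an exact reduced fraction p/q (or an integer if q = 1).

1. C_x = -16  [BA ∥ CD ∩ AD ∥ BC]
2. C_y = 1  [BA ∥ CD ∩ AD ∥ BC]
   → C = (-16, 1)
3. E_x = 459/97  [B, D, E are collinear ∩ AE ⟂ BD]
4. E_y = 398/97  [B, D, E are collinear ∩ AE ⟂ BD]
   → E = (459/97, 398/97)

C = (-16, 1)
E = (459/97, 398/97)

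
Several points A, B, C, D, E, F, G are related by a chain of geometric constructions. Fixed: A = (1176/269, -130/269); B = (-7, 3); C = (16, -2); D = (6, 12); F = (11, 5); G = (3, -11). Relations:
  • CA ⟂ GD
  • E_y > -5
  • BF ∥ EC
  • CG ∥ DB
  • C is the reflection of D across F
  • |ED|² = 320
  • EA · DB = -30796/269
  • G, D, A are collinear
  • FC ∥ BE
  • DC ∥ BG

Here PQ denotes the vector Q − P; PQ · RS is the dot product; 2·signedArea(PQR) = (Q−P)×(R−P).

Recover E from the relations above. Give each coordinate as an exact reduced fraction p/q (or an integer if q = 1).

1. E_x = -2  [BF ∥ EC ∩ FC ∥ BE]
2. E_y = -4  [BF ∥ EC ∩ FC ∥ BE]
   → E = (-2, -4)

E = (-2, -4)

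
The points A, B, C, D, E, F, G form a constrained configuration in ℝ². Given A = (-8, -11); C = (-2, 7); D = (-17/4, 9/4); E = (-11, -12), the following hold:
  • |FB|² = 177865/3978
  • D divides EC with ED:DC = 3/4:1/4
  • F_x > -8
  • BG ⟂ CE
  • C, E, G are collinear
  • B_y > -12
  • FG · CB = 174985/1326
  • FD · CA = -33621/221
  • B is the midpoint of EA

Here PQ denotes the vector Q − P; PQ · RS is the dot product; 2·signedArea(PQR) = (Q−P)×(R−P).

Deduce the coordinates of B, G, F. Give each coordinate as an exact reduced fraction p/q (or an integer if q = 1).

B = (-19/2, -23/2)
F = (-1623/221, -3428/663)
G = (-4655/442, -4867/442)

1. B_x = -19/2  [B is the midpoint of EA]
2. B_y = -23/2  [B is the midpoint of EA]
   → B = (-19/2, -23/2)
3. G_x = -4655/442  [C, E, G are collinear ∩ BG ⟂ CE]
4. G_y = -4867/442  [C, E, G are collinear ∩ BG ⟂ CE]
   → G = (-4655/442, -4867/442)
5. F_x = -1623/221  [FD · CA = -33621/221 ∩ FG · CB = 174985/1326]
6. F_y = -3428/663  [FD · CA = -33621/221 ∩ FG · CB = 174985/1326]
   → F = (-1623/221, -3428/663)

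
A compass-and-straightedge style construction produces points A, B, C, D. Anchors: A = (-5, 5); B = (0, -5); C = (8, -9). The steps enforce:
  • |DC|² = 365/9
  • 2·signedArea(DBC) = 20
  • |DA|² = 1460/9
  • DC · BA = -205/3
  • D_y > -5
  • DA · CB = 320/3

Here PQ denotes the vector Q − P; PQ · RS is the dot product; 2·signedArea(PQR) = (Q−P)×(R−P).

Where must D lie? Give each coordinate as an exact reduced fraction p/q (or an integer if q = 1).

1. D_x = 11/3  [DA · CB = 320/3 ∩ DC · BA = -205/3]
2. D_y = -13/3  [DA · CB = 320/3 ∩ DC · BA = -205/3]
   → D = (11/3, -13/3)

D = (11/3, -13/3)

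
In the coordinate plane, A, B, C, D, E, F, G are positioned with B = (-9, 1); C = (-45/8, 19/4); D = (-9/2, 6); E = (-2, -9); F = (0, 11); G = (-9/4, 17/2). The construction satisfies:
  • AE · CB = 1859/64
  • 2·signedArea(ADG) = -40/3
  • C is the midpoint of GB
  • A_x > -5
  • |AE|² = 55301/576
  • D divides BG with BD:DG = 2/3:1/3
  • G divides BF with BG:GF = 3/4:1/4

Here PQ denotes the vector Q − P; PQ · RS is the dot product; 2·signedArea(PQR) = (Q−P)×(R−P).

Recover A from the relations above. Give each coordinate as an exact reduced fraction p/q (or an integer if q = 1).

A = (-97/24, 7/12)

1. A_x = -97/24  [2·signedArea(ADG) = -40/3 ∩ AE · CB = 1859/64]
2. A_y = 7/12  [2·signedArea(ADG) = -40/3 ∩ AE · CB = 1859/64]
   → A = (-97/24, 7/12)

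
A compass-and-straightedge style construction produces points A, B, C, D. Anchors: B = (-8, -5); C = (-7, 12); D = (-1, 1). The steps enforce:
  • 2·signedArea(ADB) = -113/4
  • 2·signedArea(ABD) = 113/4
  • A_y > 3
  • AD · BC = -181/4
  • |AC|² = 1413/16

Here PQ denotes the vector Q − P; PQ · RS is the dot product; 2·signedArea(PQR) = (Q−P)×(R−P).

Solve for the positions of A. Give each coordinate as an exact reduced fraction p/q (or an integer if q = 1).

A = (-5/2, 15/4)

1. A_x = -5/2  [2·signedArea(ABD) = 113/4 ∩ AD · BC = -181/4]
2. A_y = 15/4  [2·signedArea(ABD) = 113/4 ∩ AD · BC = -181/4]
   → A = (-5/2, 15/4)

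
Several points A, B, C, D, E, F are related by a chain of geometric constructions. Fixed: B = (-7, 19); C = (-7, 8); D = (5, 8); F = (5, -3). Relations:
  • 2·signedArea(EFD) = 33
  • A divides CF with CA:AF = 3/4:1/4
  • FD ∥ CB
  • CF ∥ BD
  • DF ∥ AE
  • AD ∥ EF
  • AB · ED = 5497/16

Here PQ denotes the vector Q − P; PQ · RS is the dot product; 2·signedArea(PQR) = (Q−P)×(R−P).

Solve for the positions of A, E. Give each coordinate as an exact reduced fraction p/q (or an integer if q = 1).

1. A_x = 2  [A divides CF with CA:AF = 3/4:1/4]
2. A_y = -1/4  [A divides CF with CA:AF = 3/4:1/4]
   → A = (2, -1/4)
3. E_x = 2  [AD ∥ EF ∩ DF ∥ AE]
4. E_y = -45/4  [AD ∥ EF ∩ DF ∥ AE]
   → E = (2, -45/4)

A = (2, -1/4)
E = (2, -45/4)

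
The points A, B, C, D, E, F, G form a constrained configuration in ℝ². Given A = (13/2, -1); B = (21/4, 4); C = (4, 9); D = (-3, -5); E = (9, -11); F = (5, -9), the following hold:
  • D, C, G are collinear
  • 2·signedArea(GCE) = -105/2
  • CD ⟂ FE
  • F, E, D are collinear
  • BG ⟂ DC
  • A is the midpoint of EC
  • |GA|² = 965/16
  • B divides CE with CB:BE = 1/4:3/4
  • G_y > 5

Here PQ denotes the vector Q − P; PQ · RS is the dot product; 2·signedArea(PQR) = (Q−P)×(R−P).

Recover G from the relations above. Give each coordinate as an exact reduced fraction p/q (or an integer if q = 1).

G = (9/4, 11/2)

1. G_x = 9/4  [D, C, G are collinear ∩ BG ⟂ DC]
2. G_y = 11/2  [D, C, G are collinear ∩ BG ⟂ DC]
   → G = (9/4, 11/2)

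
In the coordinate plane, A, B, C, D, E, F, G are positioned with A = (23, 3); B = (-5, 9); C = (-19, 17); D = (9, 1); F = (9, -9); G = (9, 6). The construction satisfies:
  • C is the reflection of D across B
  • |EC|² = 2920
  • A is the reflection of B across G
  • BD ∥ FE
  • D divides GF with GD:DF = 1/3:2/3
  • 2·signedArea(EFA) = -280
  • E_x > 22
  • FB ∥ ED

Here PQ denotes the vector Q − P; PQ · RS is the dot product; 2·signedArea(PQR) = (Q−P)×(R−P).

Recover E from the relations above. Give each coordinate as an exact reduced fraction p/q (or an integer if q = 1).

1. E_x = 23  [FB ∥ ED ∩ BD ∥ FE]
2. E_y = -17  [FB ∥ ED ∩ BD ∥ FE]
   → E = (23, -17)

E = (23, -17)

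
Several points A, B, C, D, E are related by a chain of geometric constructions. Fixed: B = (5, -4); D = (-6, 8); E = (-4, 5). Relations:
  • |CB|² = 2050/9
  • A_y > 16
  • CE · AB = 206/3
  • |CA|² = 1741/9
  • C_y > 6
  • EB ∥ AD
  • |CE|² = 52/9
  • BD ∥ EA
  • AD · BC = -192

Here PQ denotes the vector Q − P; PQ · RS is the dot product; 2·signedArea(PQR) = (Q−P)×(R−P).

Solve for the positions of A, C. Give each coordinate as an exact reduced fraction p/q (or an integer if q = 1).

1. A_x = -15  [EB ∥ AD ∩ BD ∥ EA]
2. A_y = 17  [EB ∥ AD ∩ BD ∥ EA]
   → A = (-15, 17)
3. C_x = -16/3  [CE · AB = 206/3 ∩ AD · BC = -192]
4. C_y = 7  [CE · AB = 206/3 ∩ AD · BC = -192]
   → C = (-16/3, 7)

A = (-15, 17)
C = (-16/3, 7)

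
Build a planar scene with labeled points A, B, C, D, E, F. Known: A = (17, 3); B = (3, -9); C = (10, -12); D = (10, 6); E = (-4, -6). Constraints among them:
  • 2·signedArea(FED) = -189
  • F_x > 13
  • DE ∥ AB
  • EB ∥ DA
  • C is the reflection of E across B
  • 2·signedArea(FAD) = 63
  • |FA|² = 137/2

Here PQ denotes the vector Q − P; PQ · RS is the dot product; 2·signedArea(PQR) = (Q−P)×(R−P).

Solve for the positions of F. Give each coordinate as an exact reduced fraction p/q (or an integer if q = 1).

F = (27/2, -9/2)

1. F_x = 27/2  [2·signedArea(FAD) = 63 ∩ 2·signedArea(FED) = -189]
2. F_y = -9/2  [2·signedArea(FAD) = 63 ∩ 2·signedArea(FED) = -189]
   → F = (27/2, -9/2)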